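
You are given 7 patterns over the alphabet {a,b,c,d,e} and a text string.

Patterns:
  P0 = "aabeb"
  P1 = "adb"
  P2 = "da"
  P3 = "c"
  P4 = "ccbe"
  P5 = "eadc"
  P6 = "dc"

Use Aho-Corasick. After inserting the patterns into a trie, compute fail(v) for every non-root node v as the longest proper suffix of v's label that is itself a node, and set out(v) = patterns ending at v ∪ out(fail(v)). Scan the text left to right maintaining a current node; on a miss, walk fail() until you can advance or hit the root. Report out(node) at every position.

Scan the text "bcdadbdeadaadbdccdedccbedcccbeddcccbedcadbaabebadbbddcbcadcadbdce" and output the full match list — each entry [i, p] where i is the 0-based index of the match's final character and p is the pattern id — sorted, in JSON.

Build automaton:
Trie nodes:
  n0 'ε': a→1 c→10 d→8 e→14
  n1 'a': a→2 d→6
  n2 'aa': b→3
  n3 'aab': e→4
  n4 'aabe': b→5
  n5 'aabeb': ·  [P0 ends]
  n6 'ad': b→7
  n7 'adb': ·  [P1 ends]
  n8 'd': a→9 c→18
  n9 'da': ·  [P2 ends]
  n10 'c': c→11  [P3 ends]
  n11 'cc': b→12
  n12 'ccb': e→13
  n13 'ccbe': ·  [P4 ends]
  n14 'e': a→15
  n15 'ea': d→16
  n16 'ead': c→17
  n17 'eadc': ·  [P5 ends]
  n18 'dc': ·  [P6 ends]

Failure links (BFS by depth):
  n1('a'): parent n0 fail=0; on 'a' 0 → fail=0;  out ∅∪∅=∅
  n8('d'): parent n0 fail=0; on 'd' 0 → fail=0;  out ∅∪∅=∅
  n10('c'): parent n0 fail=0; on 'c' 0 → fail=0;  out {3}∪∅={3}
  n14('e'): parent n0 fail=0; on 'e' 0 → fail=0;  out ∅∪∅=∅
  n2('aa'): parent n1 fail=0; on 'a' 0 → fail=1;  out ∅∪∅=∅
  n6('ad'): parent n1 fail=0; on 'd' 0 → fail=8;  out ∅∪∅=∅
  n9('da'): parent n8 fail=0; on 'a' 0 → fail=1;  out {2}∪∅={2}
  n11('cc'): parent n10 fail=0; on 'c' 0 → fail=10;  out ∅∪{3}={3}
  n15('ea'): parent n14 fail=0; on 'a' 0 → fail=1;  out ∅∪∅=∅
  n18('dc'): parent n8 fail=0; on 'c' 0 → fail=10;  out {6}∪{3}={3,6}
  n3('aab'): parent n2 fail=1; on 'b' 1→0 → fail=0;  out ∅∪∅=∅
  n7('adb'): parent n6 fail=8; on 'b' 8→0 → fail=0;  out {1}∪∅={1}
  n12('ccb'): parent n11 fail=10; on 'b' 10→0 → fail=0;  out ∅∪∅=∅
  n16('ead'): parent n15 fail=1; on 'd' 1 → fail=6;  out ∅∪∅=∅
  n4('aabe'): parent n3 fail=0; on 'e' 0 → fail=14;  out ∅∪∅=∅
  n13('ccbe'): parent n12 fail=0; on 'e' 0 → fail=14;  out {4}∪∅={4}
  n17('eadc'): parent n16 fail=6; on 'c' 6→8 → fail=18;  out {5}∪{3,6}={3,5,6}
  n5('aabeb'): parent n4 fail=14; on 'b' 14→0 → fail=0;  out {0}∪∅={0}

Run:
pos 0 'b': at 0
pos 1 'c': at 10  → match P3@[1:1]
pos 2 'd': at 8 (fail-walked)
pos 3 'a': at 9  → match P2@[2:3]
pos 4 'd': at 6 (fail-walked)
pos 5 'b': at 7  → match P1@[3:5]
pos 6 'd': at 8 (fail-walked)
pos 7 'e': at 14 (fail-walked)
pos 8 'a': at 15
pos 9 'd': at 16
pos 10 'a': at 9 (fail-walked)  → match P2@[9:10]
pos 11 'a': at 2 (fail-walked)
pos 12 'd': at 6 (fail-walked)
pos 13 'b': at 7  → match P1@[11:13]
pos 14 'd': at 8 (fail-walked)
pos 15 'c': at 18  → match P3@[15:15],P6@[14:15]
pos 16 'c': at 11 (fail-walked)  → match P3@[16:16]
pos 17 'd': at 8 (fail-walked)
pos 18 'e': at 14 (fail-walked)
pos 19 'd': at 8 (fail-walked)
pos 20 'c': at 18  → match P3@[20:20],P6@[19:20]
pos 21 'c': at 11 (fail-walked)  → match P3@[21:21]
pos 22 'b': at 12
pos 23 'e': at 13  → match P4@[20:23]
pos 24 'd': at 8 (fail-walked)
pos 25 'c': at 18  → match P3@[25:25],P6@[24:25]
pos 26 'c': at 11 (fail-walked)  → match P3@[26:26]
pos 27 'c': at 11 (fail-walked)  → match P3@[27:27]
pos 28 'b': at 12
pos 29 'e': at 13  → match P4@[26:29]
pos 30 'd': at 8 (fail-walked)
pos 31 'd': at 8 (fail-walked)
pos 32 'c': at 18  → match P3@[32:32],P6@[31:32]
pos 33 'c': at 11 (fail-walked)  → match P3@[33:33]
pos 34 'c': at 11 (fail-walked)  → match P3@[34:34]
pos 35 'b': at 12
pos 36 'e': at 13  → match P4@[33:36]
pos 37 'd': at 8 (fail-walked)
pos 38 'c': at 18  → match P3@[38:38],P6@[37:38]
pos 39 'a': at 1 (fail-walked)
pos 40 'd': at 6
pos 41 'b': at 7  → match P1@[39:41]
pos 42 'a': at 1 (fail-walked)
pos 43 'a': at 2
pos 44 'b': at 3
pos 45 'e': at 4
pos 46 'b': at 5  → match P0@[42:46]
pos 47 'a': at 1 (fail-walked)
pos 48 'd': at 6
pos 49 'b': at 7  → match P1@[47:49]
pos 50 'b': at 0 (fail-walked)
pos 51 'd': at 8
pos 52 'd': at 8 (fail-walked)
pos 53 'c': at 18  → match P3@[53:53],P6@[52:53]
pos 54 'b': at 0 (fail-walked)
pos 55 'c': at 10  → match P3@[55:55]
pos 56 'a': at 1 (fail-walked)
pos 57 'd': at 6
pos 58 'c': at 18 (fail-walked)  → match P3@[58:58],P6@[57:58]
pos 59 'a': at 1 (fail-walked)
pos 60 'd': at 6
pos 61 'b': at 7  → match P1@[59:61]
pos 62 'd': at 8 (fail-walked)
pos 63 'c': at 18  → match P3@[63:63],P6@[62:63]
pos 64 'e': at 14 (fail-walked)

Result: [[1,3],[3,2],[5,1],[10,2],[13,1],[15,3],[15,6],[16,3],[20,3],[20,6],[21,3],[23,4],[25,3],[25,6],[26,3],[27,3],[29,4],[32,3],[32,6],[33,3],[34,3],[36,4],[38,3],[38,6],[41,1],[46,0],[49,1],[53,3],[53,6],[55,3],[58,3],[58,6],[61,1],[63,3],[63,6]]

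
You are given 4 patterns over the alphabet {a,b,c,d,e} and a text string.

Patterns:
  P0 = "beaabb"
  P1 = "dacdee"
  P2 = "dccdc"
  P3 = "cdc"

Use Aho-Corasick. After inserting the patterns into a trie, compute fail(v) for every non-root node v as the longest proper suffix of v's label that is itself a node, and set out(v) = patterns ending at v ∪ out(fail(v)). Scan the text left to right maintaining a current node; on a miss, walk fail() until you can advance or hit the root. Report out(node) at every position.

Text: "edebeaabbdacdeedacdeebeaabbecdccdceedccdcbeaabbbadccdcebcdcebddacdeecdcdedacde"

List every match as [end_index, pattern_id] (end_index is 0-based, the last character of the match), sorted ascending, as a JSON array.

Build:
Trie nodes:
  0='ε' goto b→1 c→17 d→7
  1='b' goto e→2
  2='be' goto a→3
  3='bea' goto a→4
  4='beaa' goto b→5
  5='beaab' goto b→6
  6='beaabb' goto ·  ←P0
  7='d' goto a→8 c→13
  8='da' goto c→9
  9='dac' goto d→10
  10='dacd' goto e→11
  11='dacde' goto e→12
  12='dacdee' goto ·  ←P1
  13='dc' goto c→14
  14='dcc' goto d→15
  15='dccd' goto c→16
  16='dccdc' goto ·  ←P2
  17='c' goto d→18
  18='cd' goto c→19
  19='cdc' goto ·  ←P3

Failure links (BFS by depth):
  fail(1) 'b': from fail(0)=0 chase 'b': 0 ⇒ 0;  out=∅∪out(0)=∅
  fail(7) 'd': from fail(0)=0 chase 'd': 0 ⇒ 0;  out=∅∪out(0)=∅
  fail(17) 'c': from fail(0)=0 chase 'c': 0 ⇒ 0;  out=∅∪out(0)=∅
  fail(2) 'be': from fail(1)=0 chase 'e': 0 ⇒ 0;  out=∅∪out(0)=∅
  fail(8) 'da': from fail(7)=0 chase 'a': 0 ⇒ 0;  out=∅∪out(0)=∅
  fail(13) 'dc': from fail(7)=0 chase 'c': 0 ⇒ 17;  out=∅∪out(17)=∅
  fail(18) 'cd': from fail(17)=0 chase 'd': 0 ⇒ 7;  out=∅∪out(7)=∅
  fail(3) 'bea': from fail(2)=0 chase 'a': 0 ⇒ 0;  out=∅∪out(0)=∅
  fail(9) 'dac': from fail(8)=0 chase 'c': 0 ⇒ 17;  out=∅∪out(17)=∅
  fail(14) 'dcc': from fail(13)=17 chase 'c': 17→0 ⇒ 17;  out=∅∪out(17)=∅
  fail(19) 'cdc': from fail(18)=7 chase 'c': 7 ⇒ 13;  out={3}∪out(13)={3}
  fail(4) 'beaa': from fail(3)=0 chase 'a': 0 ⇒ 0;  out=∅∪out(0)=∅
  fail(10) 'dacd': from fail(9)=17 chase 'd': 17 ⇒ 18;  out=∅∪out(18)=∅
  fail(15) 'dccd': from fail(14)=17 chase 'd': 17 ⇒ 18;  out=∅∪out(18)=∅
  fail(5) 'beaab': from fail(4)=0 chase 'b': 0 ⇒ 1;  out=∅∪out(1)=∅
  fail(11) 'dacde': from fail(10)=18 chase 'e': 18→7→0 ⇒ 0;  out=∅∪out(0)=∅
  fail(16) 'dccdc': from fail(15)=18 chase 'c': 18 ⇒ 19;  out={2}∪out(19)={2,3}
  fail(6) 'beaabb': from fail(5)=1 chase 'b': 1→0 ⇒ 1;  out={0}∪out(1)={0}
  fail(12) 'dacdee': from fail(11)=0 chase 'e': 0 ⇒ 0;  out={1}∪out(0)={1}

Run:
[0] read 'e'  n0⇒n0
[1] read 'd'  n0⇒n7
[2] read 'e'  n7⇒n0 (fail-walked)
[3] read 'b'  n0⇒n1
[4] read 'e'  n1⇒n2
[5] read 'a'  n2⇒n3
[6] read 'a'  n3⇒n4
[7] read 'b'  n4⇒n5
[8] read 'b'  n5⇒n6  emit P0@[3:8]
[9] read 'd'  n6⇒n7 (fail-walked)
[10] read 'a'  n7⇒n8
[11] read 'c'  n8⇒n9
[12] read 'd'  n9⇒n10
[13] read 'e'  n10⇒n11
[14] read 'e'  n11⇒n12  emit P1@[9:14]
[15] read 'd'  n12⇒n7 (fail-walked)
[16] read 'a'  n7⇒n8
[17] read 'c'  n8⇒n9
[18] read 'd'  n9⇒n10
[19] read 'e'  n10⇒n11
[20] read 'e'  n11⇒n12  emit P1@[15:20]
[21] read 'b'  n12⇒n1 (fail-walked)
[22] read 'e'  n1⇒n2
[23] read 'a'  n2⇒n3
[24] read 'a'  n3⇒n4
[25] read 'b'  n4⇒n5
[26] read 'b'  n5⇒n6  emit P0@[21:26]
[27] read 'e'  n6⇒n2 (fail-walked)
[28] read 'c'  n2⇒n17 (fail-walked)
[29] read 'd'  n17⇒n18
[30] read 'c'  n18⇒n19  emit P3@[28:30]
[31] read 'c'  n19⇒n14 (fail-walked)
[32] read 'd'  n14⇒n15
[33] read 'c'  n15⇒n16  emit P2@[29:33],P3@[31:33]
[34] read 'e'  n16⇒n0 (fail-walked)
[35] read 'e'  n0⇒n0
[36] read 'd'  n0⇒n7
[37] read 'c'  n7⇒n13
[38] read 'c'  n13⇒n14
[39] read 'd'  n14⇒n15
[40] read 'c'  n15⇒n16  emit P2@[36:40],P3@[38:40]
[41] read 'b'  n16⇒n1 (fail-walked)
[42] read 'e'  n1⇒n2
[43] read 'a'  n2⇒n3
[44] read 'a'  n3⇒n4
[45] read 'b'  n4⇒n5
[46] read 'b'  n5⇒n6  emit P0@[41:46]
[47] read 'b'  n6⇒n1 (fail-walked)
[48] read 'a'  n1⇒n0 (fail-walked)
[49] read 'd'  n0⇒n7
[50] read 'c'  n7⇒n13
[51] read 'c'  n13⇒n14
[52] read 'd'  n14⇒n15
[53] read 'c'  n15⇒n16  emit P2@[49:53],P3@[51:53]
[54] read 'e'  n16⇒n0 (fail-walked)
[55] read 'b'  n0⇒n1
[56] read 'c'  n1⇒n17 (fail-walked)
[57] read 'd'  n17⇒n18
[58] read 'c'  n18⇒n19  emit P3@[56:58]
[59] read 'e'  n19⇒n0 (fail-walked)
[60] read 'b'  n0⇒n1
[61] read 'd'  n1⇒n7 (fail-walked)
[62] read 'd'  n7⇒n7 (fail-walked)
[63] read 'a'  n7⇒n8
[64] read 'c'  n8⇒n9
[65] read 'd'  n9⇒n10
[66] read 'e'  n10⇒n11
[67] read 'e'  n11⇒n12  emit P1@[62:67]
[68] read 'c'  n12⇒n17 (fail-walked)
[69] read 'd'  n17⇒n18
[70] read 'c'  n18⇒n19  emit P3@[68:70]
[71] read 'd'  n19⇒n18 (fail-walked)
[72] read 'e'  n18⇒n0 (fail-walked)
[73] read 'd'  n0⇒n7
[74] read 'a'  n7⇒n8
[75] read 'c'  n8⇒n9
[76] read 'd'  n9⇒n10
[77] read 'e'  n10⇒n11

Result: [[8,0],[14,1],[20,1],[26,0],[30,3],[33,2],[33,3],[40,2],[40,3],[46,0],[53,2],[53,3],[58,3],[67,1],[70,3]]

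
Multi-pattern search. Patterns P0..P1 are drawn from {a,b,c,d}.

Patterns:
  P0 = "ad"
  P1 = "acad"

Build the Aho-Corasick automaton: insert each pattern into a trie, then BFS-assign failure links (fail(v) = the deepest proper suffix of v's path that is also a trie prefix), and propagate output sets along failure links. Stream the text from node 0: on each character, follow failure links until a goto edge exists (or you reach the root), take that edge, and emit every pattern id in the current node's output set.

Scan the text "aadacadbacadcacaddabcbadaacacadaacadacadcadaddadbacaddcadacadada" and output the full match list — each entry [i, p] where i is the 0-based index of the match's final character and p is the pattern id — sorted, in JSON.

Build:
Trie (insert patterns):
  n0 'ε': a→1
  n1 'a': c→3 d→2
  n2 'ad': ·  ←P0
  n3 'ac': a→4
  n4 'aca': d→5
  n5 'acad': ·  ←P1

BFS fail/out derivation:
  fail(1) 'a': from fail(0)=0 chase 'a': 0 ⇒ 0;  out=∅∪out(0)=∅
  fail(2) 'ad': from fail(1)=0 chase 'd': 0 ⇒ 0;  out={0}∪out(0)={0}
  fail(3) 'ac': from fail(1)=0 chase 'c': 0 ⇒ 0;  out=∅∪out(0)=∅
  fail(4) 'aca': from fail(3)=0 chase 'a': 0 ⇒ 1;  out=∅∪out(1)=∅
  fail(5) 'acad': from fail(4)=1 chase 'd': 1 ⇒ 2;  out={1}∪out(2)={0,1}

Text stream:
i=0 'a': node 0→1
i=1 'a': node 1→1 ·f
i=2 'd': node 1→2  → match P0@[1:2]
i=3 'a': node 2→1 ·f
i=4 'c': node 1→3
i=5 'a': node 3→4
i=6 'd': node 4→5  → match P0@[5:6],P1@[3:6]
i=7 'b': node 5→0 ·f
i=8 'a': node 0→1
i=9 'c': node 1→3
i=10 'a': node 3→4
i=11 'd': node 4→5  → match P0@[10:11],P1@[8:11]
i=12 'c': node 5→0 ·f
i=13 'a': node 0→1
i=14 'c': node 1→3
i=15 'a': node 3→4
i=16 'd': node 4→5  → match P0@[15:16],P1@[13:16]
i=17 'd': node 5→0 ·f
i=18 'a': node 0→1
i=19 'b': node 1→0 ·f
i=20 'c': node 0→0
i=21 'b': node 0→0
i=22 'a': node 0→1
i=23 'd': node 1→2  → match P0@[22:23]
i=24 'a': node 2→1 ·f
i=25 'a': node 1→1 ·f
i=26 'c': node 1→3
i=27 'a': node 3→4
i=28 'c': node 4→3 ·f
i=29 'a': node 3→4
i=30 'd': node 4→5  → match P0@[29:30],P1@[27:30]
i=31 'a': node 5→1 ·f
i=32 'a': node 1→1 ·f
i=33 'c': node 1→3
i=34 'a': node 3→4
i=35 'd': node 4→5  → match P0@[34:35],P1@[32:35]
i=36 'a': node 5→1 ·f
i=37 'c': node 1→3
i=38 'a': node 3→4
i=39 'd': node 4→5  → match P0@[38:39],P1@[36:39]
i=40 'c': node 5→0 ·f
i=41 'a': node 0→1
i=42 'd': node 1→2  → match P0@[41:42]
i=43 'a': node 2→1 ·f
i=44 'd': node 1→2  → match P0@[43:44]
i=45 'd': node 2→0 ·f
i=46 'a': node 0→1
i=47 'd': node 1→2  → match P0@[46:47]
i=48 'b': node 2→0 ·f
i=49 'a': node 0→1
i=50 'c': node 1→3
i=51 'a': node 3→4
i=52 'd': node 4→5  → match P0@[51:52],P1@[49:52]
i=53 'd': node 5→0 ·f
i=54 'c': node 0→0
i=55 'a': node 0→1
i=56 'd': node 1→2  → match P0@[55:56]
i=57 'a': node 2→1 ·f
i=58 'c': node 1→3
i=59 'a': node 3→4
i=60 'd': node 4→5  → match P0@[59:60],P1@[57:60]
i=61 'a': node 5→1 ·f
i=62 'd': node 1→2  → match P0@[61:62]
i=63 'a': node 2→1 ·f

All matches (sorted): [[2,0],[6,0],[6,1],[11,0],[11,1],[16,0],[16,1],[23,0],[30,0],[30,1],[35,0],[35,1],[39,0],[39,1],[42,0],[44,0],[47,0],[52,0],[52,1],[56,0],[60,0],[60,1],[62,0]]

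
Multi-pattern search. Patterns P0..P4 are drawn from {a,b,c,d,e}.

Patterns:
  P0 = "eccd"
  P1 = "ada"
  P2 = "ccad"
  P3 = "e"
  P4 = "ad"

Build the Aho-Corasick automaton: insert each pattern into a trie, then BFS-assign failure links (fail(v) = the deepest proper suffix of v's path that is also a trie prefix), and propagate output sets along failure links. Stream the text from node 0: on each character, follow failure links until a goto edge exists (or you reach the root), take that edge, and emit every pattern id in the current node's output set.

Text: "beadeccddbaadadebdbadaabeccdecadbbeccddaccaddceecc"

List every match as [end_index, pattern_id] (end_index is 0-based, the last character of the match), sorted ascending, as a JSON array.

Build automaton:
Trie (insert patterns):
  0='ε' goto a→5 c→8 e→1
  1='e' goto c→2  ←P3
  2='ec' goto c→3
  3='ecc' goto d→4
  4='eccd' goto ·  ←P0
  5='a' goto d→6
  6='ad' goto a→7  ←P4
  7='ada' goto ·  ←P1
  8='c' goto c→9
  9='cc' goto a→10
  10='cca' goto d→11
  11='ccad' goto ·  ←P2

Failure links (BFS by depth):
  fail(1) 'e': from fail(0)=0 chase 'e': 0 ⇒ 0;  out={3}∪out(0)={3}
  fail(5) 'a': from fail(0)=0 chase 'a': 0 ⇒ 0;  out=∅∪out(0)=∅
  fail(8) 'c': from fail(0)=0 chase 'c': 0 ⇒ 0;  out=∅∪out(0)=∅
  fail(2) 'ec': from fail(1)=0 chase 'c': 0 ⇒ 8;  out=∅∪out(8)=∅
  fail(6) 'ad': from fail(5)=0 chase 'd': 0 ⇒ 0;  out={4}∪out(0)={4}
  fail(9) 'cc': from fail(8)=0 chase 'c': 0 ⇒ 8;  out=∅∪out(8)=∅
  fail(3) 'ecc': from fail(2)=8 chase 'c': 8 ⇒ 9;  out=∅∪out(9)=∅
  fail(7) 'ada': from fail(6)=0 chase 'a': 0 ⇒ 5;  out={1}∪out(5)={1}
  fail(10) 'cca': from fail(9)=8 chase 'a': 8→0 ⇒ 5;  out=∅∪out(5)=∅
  fail(4) 'eccd': from fail(3)=9 chase 'd': 9→8→0 ⇒ 0;  out={0}∪out(0)={0}
  fail(11) 'ccad': from fail(10)=5 chase 'd': 5 ⇒ 6;  out={2}∪out(6)={2,4}

Run:
[0] read 'b'  n0⇒n0
[1] read 'e'  n0⇒n1  emit P3@[1:1]
[2] read 'a'  n1⇒n5 (via fail)
[3] read 'd'  n5⇒n6  emit P4@[2:3]
[4] read 'e'  n6⇒n1 (via fail)  emit P3@[4:4]
[5] read 'c'  n1⇒n2
[6] read 'c'  n2⇒n3
[7] read 'd'  n3⇒n4  emit P0@[4:7]
[8] read 'd'  n4⇒n0 (via fail)
[9] read 'b'  n0⇒n0
[10] read 'a'  n0⇒n5
[11] read 'a'  n5⇒n5 (via fail)
[12] read 'd'  n5⇒n6  emit P4@[11:12]
[13] read 'a'  n6⇒n7  emit P1@[11:13]
[14] read 'd'  n7⇒n6 (via fail)  emit P4@[13:14]
[15] read 'e'  n6⇒n1 (via fail)  emit P3@[15:15]
[16] read 'b'  n1⇒n0 (via fail)
[17] read 'd'  n0⇒n0
[18] read 'b'  n0⇒n0
[19] read 'a'  n0⇒n5
[20] read 'd'  n5⇒n6  emit P4@[19:20]
[21] read 'a'  n6⇒n7  emit P1@[19:21]
[22] read 'a'  n7⇒n5 (via fail)
[23] read 'b'  n5⇒n0 (via fail)
[24] read 'e'  n0⇒n1  emit P3@[24:24]
[25] read 'c'  n1⇒n2
[26] read 'c'  n2⇒n3
[27] read 'd'  n3⇒n4  emit P0@[24:27]
[28] read 'e'  n4⇒n1 (via fail)  emit P3@[28:28]
[29] read 'c'  n1⇒n2
[30] read 'a'  n2⇒n5 (via fail)
[31] read 'd'  n5⇒n6  emit P4@[30:31]
[32] read 'b'  n6⇒n0 (via fail)
[33] read 'b'  n0⇒n0
[34] read 'e'  n0⇒n1  emit P3@[34:34]
[35] read 'c'  n1⇒n2
[36] read 'c'  n2⇒n3
[37] read 'd'  n3⇒n4  emit P0@[34:37]
[38] read 'd'  n4⇒n0 (via fail)
[39] read 'a'  n0⇒n5
[40] read 'c'  n5⇒n8 (via fail)
[41] read 'c'  n8⇒n9
[42] read 'a'  n9⇒n10
[43] read 'd'  n10⇒n11  emit P2@[40:43],P4@[42:43]
[44] read 'd'  n11⇒n0 (via fail)
[45] read 'c'  n0⇒n8
[46] read 'e'  n8⇒n1 (via fail)  emit P3@[46:46]
[47] read 'e'  n1⇒n1 (via fail)  emit P3@[47:47]
[48] read 'c'  n1⇒n2
[49] read 'c'  n2⇒n3

Result: [[1,3],[3,4],[4,3],[7,0],[12,4],[13,1],[14,4],[15,3],[20,4],[21,1],[24,3],[27,0],[28,3],[31,4],[34,3],[37,0],[43,2],[43,4],[46,3],[47,3]]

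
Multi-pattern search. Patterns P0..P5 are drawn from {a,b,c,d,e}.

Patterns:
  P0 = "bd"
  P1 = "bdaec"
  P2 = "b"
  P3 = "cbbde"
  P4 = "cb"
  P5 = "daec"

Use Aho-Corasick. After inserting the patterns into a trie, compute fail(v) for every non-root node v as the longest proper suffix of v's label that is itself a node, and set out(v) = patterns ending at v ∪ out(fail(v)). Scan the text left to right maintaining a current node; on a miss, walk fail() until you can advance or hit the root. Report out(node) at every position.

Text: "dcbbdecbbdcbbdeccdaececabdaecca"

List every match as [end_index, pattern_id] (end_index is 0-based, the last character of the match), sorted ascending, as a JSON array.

Build:
Trie nodes:
  0='ε' goto b→1 c→6 d→11
  1='b' goto d→2  ←P2
  2='bd' goto a→3  ←P0
  3='bda' goto e→4
  4='bdae' goto c→5
  5='bdaec' goto ·  ←P1
  6='c' goto b→7
  7='cb' goto b→8  ←P4
  8='cbb' goto d→9
  9='cbbd' goto e→10
  10='cbbde' goto ·  ←P3
  11='d' goto a→12
  12='da' goto e→13
  13='dae' goto c→14
  14='daec' goto ·  ←P5

Failure links (BFS by depth):
  n1('b'): parent n0 fail=0; on 'b' 0 → fail=0;  out {2}∪∅={2}
  n6('c'): parent n0 fail=0; on 'c' 0 → fail=0;  out ∅∪∅=∅
  n11('d'): parent n0 fail=0; on 'd' 0 → fail=0;  out ∅∪∅=∅
  n2('bd'): parent n1 fail=0; on 'd' 0 → fail=11;  out {0}∪∅={0}
  n7('cb'): parent n6 fail=0; on 'b' 0 → fail=1;  out {4}∪{2}={2,4}
  n12('da'): parent n11 fail=0; on 'a' 0 → fail=0;  out ∅∪∅=∅
  n3('bda'): parent n2 fail=11; on 'a' 11 → fail=12;  out ∅∪∅=∅
  n8('cbb'): parent n7 fail=1; on 'b' 1→0 → fail=1;  out ∅∪{2}={2}
  n13('dae'): parent n12 fail=0; on 'e' 0 → fail=0;  out ∅∪∅=∅
  n4('bdae'): parent n3 fail=12; on 'e' 12 → fail=13;  out ∅∪∅=∅
  n9('cbbd'): parent n8 fail=1; on 'd' 1 → fail=2;  out ∅∪{0}={0}
  n14('daec'): parent n13 fail=0; on 'c' 0 → fail=6;  out {5}∪∅={5}
  n5('bdaec'): parent n4 fail=13; on 'c' 13 → fail=14;  out {1}∪{5}={1,5}
  n10('cbbde'): parent n9 fail=2; on 'e' 2→11→0 → fail=0;  out {3}∪∅={3}

Run:
pos 0 'd': at 11
pos 1 'c': at 6 (via fail)
pos 2 'b': at 7  → match P2@[2:2],P4@[1:2]
pos 3 'b': at 8  → match P2@[3:3]
pos 4 'd': at 9  → match P0@[3:4]
pos 5 'e': at 10  → match P3@[1:5]
pos 6 'c': at 6 (via fail)
pos 7 'b': at 7  → match P2@[7:7],P4@[6:7]
pos 8 'b': at 8  → match P2@[8:8]
pos 9 'd': at 9  → match P0@[8:9]
pos 10 'c': at 6 (via fail)
pos 11 'b': at 7  → match P2@[11:11],P4@[10:11]
pos 12 'b': at 8  → match P2@[12:12]
pos 13 'd': at 9  → match P0@[12:13]
pos 14 'e': at 10  → match P3@[10:14]
pos 15 'c': at 6 (via fail)
pos 16 'c': at 6 (via fail)
pos 17 'd': at 11 (via fail)
pos 18 'a': at 12
pos 19 'e': at 13
pos 20 'c': at 14  → match P5@[17:20]
pos 21 'e': at 0 (via fail)
pos 22 'c': at 6
pos 23 'a': at 0 (via fail)
pos 24 'b': at 1  → match P2@[24:24]
pos 25 'd': at 2  → match P0@[24:25]
pos 26 'a': at 3
pos 27 'e': at 4
pos 28 'c': at 5  → match P1@[24:28],P5@[25:28]
pos 29 'c': at 6 (via fail)
pos 30 'a': at 0 (via fail)

All matches (sorted): [[2,2],[2,4],[3,2],[4,0],[5,3],[7,2],[7,4],[8,2],[9,0],[11,2],[11,4],[12,2],[13,0],[14,3],[20,5],[24,2],[25,0],[28,1],[28,5]]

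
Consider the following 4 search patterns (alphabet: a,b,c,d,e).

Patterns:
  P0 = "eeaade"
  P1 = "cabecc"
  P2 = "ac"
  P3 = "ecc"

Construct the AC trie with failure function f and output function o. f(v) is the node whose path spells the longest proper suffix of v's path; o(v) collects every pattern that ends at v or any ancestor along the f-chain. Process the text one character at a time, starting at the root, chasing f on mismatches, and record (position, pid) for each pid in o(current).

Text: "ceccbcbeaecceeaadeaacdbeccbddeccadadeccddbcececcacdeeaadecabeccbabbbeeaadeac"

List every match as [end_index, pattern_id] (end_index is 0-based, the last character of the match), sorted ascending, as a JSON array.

Build automaton:
Trie nodes:
  0='ε' goto a→13 c→7 e→1
  1='e' goto c→15 e→2
  2='ee' goto a→3
  3='eea' goto a→4
  4='eeaa' goto d→5
  5='eeaad' goto e→6
  6='eeaade' goto ·  ←P0
  7='c' goto a→8
  8='ca' goto b→9
  9='cab' goto e→10
  10='cabe' goto c→11
  11='cabec' goto c→12
  12='cabecc' goto ·  ←P1
  13='a' goto c→14
  14='ac' goto ·  ←P2
  15='ec' goto c→16
  16='ecc' goto ·  ←P3

BFS fail/out derivation:
  fail(1) 'e': from fail(0)=0 chase 'e': 0 ⇒ 0;  out=∅∪out(0)=∅
  fail(7) 'c': from fail(0)=0 chase 'c': 0 ⇒ 0;  out=∅∪out(0)=∅
  fail(13) 'a': from fail(0)=0 chase 'a': 0 ⇒ 0;  out=∅∪out(0)=∅
  fail(2) 'ee': from fail(1)=0 chase 'e': 0 ⇒ 1;  out=∅∪out(1)=∅
  fail(8) 'ca': from fail(7)=0 chase 'a': 0 ⇒ 13;  out=∅∪out(13)=∅
  fail(14) 'ac': from fail(13)=0 chase 'c': 0 ⇒ 7;  out={2}∪out(7)={2}
  fail(15) 'ec': from fail(1)=0 chase 'c': 0 ⇒ 7;  out=∅∪out(7)=∅
  fail(3) 'eea': from fail(2)=1 chase 'a': 1→0 ⇒ 13;  out=∅∪out(13)=∅
  fail(9) 'cab': from fail(8)=13 chase 'b': 13→0 ⇒ 0;  out=∅∪out(0)=∅
  fail(16) 'ecc': from fail(15)=7 chase 'c': 7→0 ⇒ 7;  out={3}∪out(7)={3}
  fail(4) 'eeaa': from fail(3)=13 chase 'a': 13→0 ⇒ 13;  out=∅∪out(13)=∅
  fail(10) 'cabe': from fail(9)=0 chase 'e': 0 ⇒ 1;  out=∅∪out(1)=∅
  fail(5) 'eeaad': from fail(4)=13 chase 'd': 13→0 ⇒ 0;  out=∅∪out(0)=∅
  fail(11) 'cabec': from fail(10)=1 chase 'c': 1 ⇒ 15;  out=∅∪out(15)=∅
  fail(6) 'eeaade': from fail(5)=0 chase 'e': 0 ⇒ 1;  out={0}∪out(1)={0}
  fail(12) 'cabecc': from fail(11)=15 chase 'c': 15 ⇒ 16;  out={1}∪out(16)={1,3}

Text stream:
[0] read 'c'  n0⇒n7
[1] read 'e'  n7⇒n1 (via fail)
[2] read 'c'  n1⇒n15
[3] read 'c'  n15⇒n16  emit P3@[1:3]
[4] read 'b'  n16⇒n0 (via fail)
[5] read 'c'  n0⇒n7
[6] read 'b'  n7⇒n0 (via fail)
[7] read 'e'  n0⇒n1
[8] read 'a'  n1⇒n13 (via fail)
[9] read 'e'  n13⇒n1 (via fail)
[10] read 'c'  n1⇒n15
[11] read 'c'  n15⇒n16  emit P3@[9:11]
[12] read 'e'  n16⇒n1 (via fail)
[13] read 'e'  n1⇒n2
[14] read 'a'  n2⇒n3
[15] read 'a'  n3⇒n4
[16] read 'd'  n4⇒n5
[17] read 'e'  n5⇒n6  emit P0@[12:17]
[18] read 'a'  n6⇒n13 (via fail)
[19] read 'a'  n13⇒n13 (via fail)
[20] read 'c'  n13⇒n14  emit P2@[19:20]
[21] read 'd'  n14⇒n0 (via fail)
[22] read 'b'  n0⇒n0
[23] read 'e'  n0⇒n1
[24] read 'c'  n1⇒n15
[25] read 'c'  n15⇒n16  emit P3@[23:25]
[26] read 'b'  n16⇒n0 (via fail)
[27] read 'd'  n0⇒n0
[28] read 'd'  n0⇒n0
[29] read 'e'  n0⇒n1
[30] read 'c'  n1⇒n15
[31] read 'c'  n15⇒n16  emit P3@[29:31]
[32] read 'a'  n16⇒n8 (via fail)
[33] read 'd'  n8⇒n0 (via fail)
[34] read 'a'  n0⇒n13
[35] read 'd'  n13⇒n0 (via fail)
[36] read 'e'  n0⇒n1
[37] read 'c'  n1⇒n15
[38] read 'c'  n15⇒n16  emit P3@[36:38]
[39] read 'd'  n16⇒n0 (via fail)
[40] read 'd'  n0⇒n0
[41] read 'b'  n0⇒n0
[42] read 'c'  n0⇒n7
[43] read 'e'  n7⇒n1 (via fail)
[44] read 'c'  n1⇒n15
[45] read 'e'  n15⇒n1 (via fail)
[46] read 'c'  n1⇒n15
[47] read 'c'  n15⇒n16  emit P3@[45:47]
[48] read 'a'  n16⇒n8 (via fail)
[49] read 'c'  n8⇒n14 (via fail)  emit P2@[48:49]
[50] read 'd'  n14⇒n0 (via fail)
[51] read 'e'  n0⇒n1
[52] read 'e'  n1⇒n2
[53] read 'a'  n2⇒n3
[54] read 'a'  n3⇒n4
[55] read 'd'  n4⇒n5
[56] read 'e'  n5⇒n6  emit P0@[51:56]
[57] read 'c'  n6⇒n15 (via fail)
[58] read 'a'  n15⇒n8 (via fail)
[59] read 'b'  n8⇒n9
[60] read 'e'  n9⇒n10
[61] read 'c'  n10⇒n11
[62] read 'c'  n11⇒n12  emit P1@[57:62],P3@[60:62]
[63] read 'b'  n12⇒n0 (via fail)
[64] read 'a'  n0⇒n13
[65] read 'b'  n13⇒n0 (via fail)
[66] read 'b'  n0⇒n0
[67] read 'b'  n0⇒n0
[68] read 'e'  n0⇒n1
[69] read 'e'  n1⇒n2
[70] read 'a'  n2⇒n3
[71] read 'a'  n3⇒n4
[72] read 'd'  n4⇒n5
[73] read 'e'  n5⇒n6  emit P0@[68:73]
[74] read 'a'  n6⇒n13 (via fail)
[75] read 'c'  n13⇒n14  emit P2@[74:75]

Result: [[3,3],[11,3],[17,0],[20,2],[25,3],[31,3],[38,3],[47,3],[49,2],[56,0],[62,1],[62,3],[73,0],[75,2]]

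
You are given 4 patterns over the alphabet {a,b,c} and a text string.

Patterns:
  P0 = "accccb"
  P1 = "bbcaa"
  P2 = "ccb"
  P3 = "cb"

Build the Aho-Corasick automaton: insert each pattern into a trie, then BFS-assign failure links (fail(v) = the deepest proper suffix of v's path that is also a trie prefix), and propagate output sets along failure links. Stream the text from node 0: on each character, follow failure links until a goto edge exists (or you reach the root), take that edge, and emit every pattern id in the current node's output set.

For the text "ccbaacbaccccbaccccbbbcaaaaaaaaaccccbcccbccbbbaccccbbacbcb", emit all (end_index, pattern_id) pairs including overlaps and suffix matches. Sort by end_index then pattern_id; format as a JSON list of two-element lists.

Construct AC machine:
Trie nodes:
  0='ε' goto a→1 b→7 c→12
  1='a' goto c→2
  2='ac' goto c→3
  3='acc' goto c→4
  4='accc' goto c→5
  5='acccc' goto b→6
  6='accccb' goto ·  [P0 ends]
  7='b' goto b→8
  8='bb' goto c→9
  9='bbc' goto a→10
  10='bbca' goto a→11
  11='bbcaa' goto ·  [P1 ends]
  12='c' goto b→15 c→13
  13='cc' goto b→14
  14='ccb' goto ·  [P2 ends]
  15='cb' goto ·  [P3 ends]

BFS fail/out derivation:
  n1('a'): parent n0 fail=0; on 'a' 0 → fail=0;  out ∅∪∅=∅
  n7('b'): parent n0 fail=0; on 'b' 0 → fail=0;  out ∅∪∅=∅
  n12('c'): parent n0 fail=0; on 'c' 0 → fail=0;  out ∅∪∅=∅
  n2('ac'): parent n1 fail=0; on 'c' 0 → fail=12;  out ∅∪∅=∅
  n8('bb'): parent n7 fail=0; on 'b' 0 → fail=7;  out ∅∪∅=∅
  n13('cc'): parent n12 fail=0; on 'c' 0 → fail=12;  out ∅∪∅=∅
  n15('cb'): parent n12 fail=0; on 'b' 0 → fail=7;  out {3}∪∅={3}
  n3('acc'): parent n2 fail=12; on 'c' 12 → fail=13;  out ∅∪∅=∅
  n9('bbc'): parent n8 fail=7; on 'c' 7→0 → fail=12;  out ∅∪∅=∅
  n14('ccb'): parent n13 fail=12; on 'b' 12 → fail=15;  out {2}∪{3}={2,3}
  n4('accc'): parent n3 fail=13; on 'c' 13→12 → fail=13;  out ∅∪∅=∅
  n10('bbca'): parent n9 fail=12; on 'a' 12→0 → fail=1;  out ∅∪∅=∅
  n5('acccc'): parent n4 fail=13; on 'c' 13→12 → fail=13;  out ∅∪∅=∅
  n11('bbcaa'): parent n10 fail=1; on 'a' 1→0 → fail=1;  out {1}∪∅={1}
  n6('accccb'): parent n5 fail=13; on 'b' 13 → fail=14;  out {0}∪{2,3}={0,2,3}

Run:
i=0 'c': node 0→12
i=1 'c': node 12→13
i=2 'b': node 13→14  ** P2@[0:2],P3@[1:2]
i=3 'a': node 14→1 (via fail)
i=4 'a': node 1→1 (via fail)
i=5 'c': node 1→2
i=6 'b': node 2→15 (via fail)  ** P3@[5:6]
i=7 'a': node 15→1 (via fail)
i=8 'c': node 1→2
i=9 'c': node 2→3
i=10 'c': node 3→4
i=11 'c': node 4→5
i=12 'b': node 5→6  ** P0@[7:12],P2@[10:12],P3@[11:12]
i=13 'a': node 6→1 (via fail)
i=14 'c': node 1→2
i=15 'c': node 2→3
i=16 'c': node 3→4
i=17 'c': node 4→5
i=18 'b': node 5→6  ** P0@[13:18],P2@[16:18],P3@[17:18]
i=19 'b': node 6→8 (via fail)
i=20 'b': node 8→8 (via fail)
i=21 'c': node 8→9
i=22 'a': node 9→10
i=23 'a': node 10→11  ** P1@[19:23]
i=24 'a': node 11→1 (via fail)
i=25 'a': node 1→1 (via fail)
i=26 'a': node 1→1 (via fail)
i=27 'a': node 1→1 (via fail)
i=28 'a': node 1→1 (via fail)
i=29 'a': node 1→1 (via fail)
i=30 'a': node 1→1 (via fail)
i=31 'c': node 1→2
i=32 'c': node 2→3
i=33 'c': node 3→4
i=34 'c': node 4→5
i=35 'b': node 5→6  ** P0@[30:35],P2@[33:35],P3@[34:35]
i=36 'c': node 6→12 (via fail)
i=37 'c': node 12→13
i=38 'c': node 13→13 (via fail)
i=39 'b': node 13→14  ** P2@[37:39],P3@[38:39]
i=40 'c': node 14→12 (via fail)
i=41 'c': node 12→13
i=42 'b': node 13→14  ** P2@[40:42],P3@[41:42]
i=43 'b': node 14→8 (via fail)
i=44 'b': node 8→8 (via fail)
i=45 'a': node 8→1 (via fail)
i=46 'c': node 1→2
i=47 'c': node 2→3
i=48 'c': node 3→4
i=49 'c': node 4→5
i=50 'b': node 5→6  ** P0@[45:50],P2@[48:50],P3@[49:50]
i=51 'b': node 6→8 (via fail)
i=52 'a': node 8→1 (via fail)
i=53 'c': node 1→2
i=54 'b': node 2→15 (via fail)  ** P3@[53:54]
i=55 'c': node 15→12 (via fail)
i=56 'b': node 12→15  ** P3@[55:56]

Result: [[2,2],[2,3],[6,3],[12,0],[12,2],[12,3],[18,0],[18,2],[18,3],[23,1],[35,0],[35,2],[35,3],[39,2],[39,3],[42,2],[42,3],[50,0],[50,2],[50,3],[54,3],[56,3]]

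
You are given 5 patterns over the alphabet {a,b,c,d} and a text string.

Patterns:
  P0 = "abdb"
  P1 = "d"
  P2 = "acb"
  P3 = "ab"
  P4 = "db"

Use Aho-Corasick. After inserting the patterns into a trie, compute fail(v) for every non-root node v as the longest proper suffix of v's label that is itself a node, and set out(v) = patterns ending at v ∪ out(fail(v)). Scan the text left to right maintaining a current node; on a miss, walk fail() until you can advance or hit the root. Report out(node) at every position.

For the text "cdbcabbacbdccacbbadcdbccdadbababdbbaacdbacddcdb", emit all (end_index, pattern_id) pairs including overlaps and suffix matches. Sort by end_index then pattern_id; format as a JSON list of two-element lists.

Build automaton:
Trie (insert patterns):
  0='ε' goto a→1 d→5
  1='a' goto b→2 c→6
  2='ab' goto d→3  [P3 ends]
  3='abd' goto b→4
  4='abdb' goto ·  [P0 ends]
  5='d' goto b→8  [P1 ends]
  6='ac' goto b→7
  7='acb' goto ·  [P2 ends]
  8='db' goto ·  [P4 ends]

Failure links (BFS by depth):
  n1('a'): parent n0 fail=0; on 'a' 0 → fail=0;  out ∅∪∅=∅
  n5('d'): parent n0 fail=0; on 'd' 0 → fail=0;  out {1}∪∅={1}
  n2('ab'): parent n1 fail=0; on 'b' 0 → fail=0;  out {3}∪∅={3}
  n6('ac'): parent n1 fail=0; on 'c' 0 → fail=0;  out ∅∪∅=∅
  n8('db'): parent n5 fail=0; on 'b' 0 → fail=0;  out {4}∪∅={4}
  n3('abd'): parent n2 fail=0; on 'd' 0 → fail=5;  out ∅∪{1}={1}
  n7('acb'): parent n6 fail=0; on 'b' 0 → fail=0;  out {2}∪∅={2}
  n4('abdb'): parent n3 fail=5; on 'b' 5 → fail=8;  out {0}∪{4}={0,4}

Run:
pos 0 'c': at 0
pos 1 'd': at 5  → match P1@[1:1]
pos 2 'b': at 8  → match P4@[1:2]
pos 3 'c': at 0 (via fail)
pos 4 'a': at 1
pos 5 'b': at 2  → match P3@[4:5]
pos 6 'b': at 0 (via fail)
pos 7 'a': at 1
pos 8 'c': at 6
pos 9 'b': at 7  → match P2@[7:9]
pos 10 'd': at 5 (via fail)  → match P1@[10:10]
pos 11 'c': at 0 (via fail)
pos 12 'c': at 0
pos 13 'a': at 1
pos 14 'c': at 6
pos 15 'b': at 7  → match P2@[13:15]
pos 16 'b': at 0 (via fail)
pos 17 'a': at 1
pos 18 'd': at 5 (via fail)  → match P1@[18:18]
pos 19 'c': at 0 (via fail)
pos 20 'd': at 5  → match P1@[20:20]
pos 21 'b': at 8  → match P4@[20:21]
pos 22 'c': at 0 (via fail)
pos 23 'c': at 0
pos 24 'd': at 5  → match P1@[24:24]
pos 25 'a': at 1 (via fail)
pos 26 'd': at 5 (via fail)  → match P1@[26:26]
pos 27 'b': at 8  → match P4@[26:27]
pos 28 'a': at 1 (via fail)
pos 29 'b': at 2  → match P3@[28:29]
pos 30 'a': at 1 (via fail)
pos 31 'b': at 2  → match P3@[30:31]
pos 32 'd': at 3  → match P1@[32:32]
pos 33 'b': at 4  → match P0@[30:33],P4@[32:33]
pos 34 'b': at 0 (via fail)
pos 35 'a': at 1
pos 36 'a': at 1 (via fail)
pos 37 'c': at 6
pos 38 'd': at 5 (via fail)  → match P1@[38:38]
pos 39 'b': at 8  → match P4@[38:39]
pos 40 'a': at 1 (via fail)
pos 41 'c': at 6
pos 42 'd': at 5 (via fail)  → match P1@[42:42]
pos 43 'd': at 5 (via fail)  → match P1@[43:43]
pos 44 'c': at 0 (via fail)
pos 45 'd': at 5  → match P1@[45:45]
pos 46 'b': at 8  → match P4@[45:46]

All matches (sorted): [[1,1],[2,4],[5,3],[9,2],[10,1],[15,2],[18,1],[20,1],[21,4],[24,1],[26,1],[27,4],[29,3],[31,3],[32,1],[33,0],[33,4],[38,1],[39,4],[42,1],[43,1],[45,1],[46,4]]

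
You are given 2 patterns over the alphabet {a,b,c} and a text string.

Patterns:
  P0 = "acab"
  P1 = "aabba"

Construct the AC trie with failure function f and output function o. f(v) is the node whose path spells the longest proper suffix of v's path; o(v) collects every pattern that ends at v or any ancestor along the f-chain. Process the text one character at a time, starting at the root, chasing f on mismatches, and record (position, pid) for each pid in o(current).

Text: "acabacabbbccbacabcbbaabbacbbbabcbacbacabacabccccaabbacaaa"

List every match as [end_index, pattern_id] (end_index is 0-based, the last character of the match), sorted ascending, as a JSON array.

Build:
Trie (insert patterns):
  0='ε' goto a→1
  1='a' goto a→5 c→2
  2='ac' goto a→3
  3='aca' goto b→4
  4='acab' goto ·  [P0 ends]
  5='aa' goto b→6
  6='aab' goto b→7
  7='aabb' goto a→8
  8='aabba' goto ·  [P1 ends]

Failure links (BFS by depth):
  n1('a'): parent n0 fail=0; on 'a' 0 → fail=0;  out ∅∪∅=∅
  n2('ac'): parent n1 fail=0; on 'c' 0 → fail=0;  out ∅∪∅=∅
  n5('aa'): parent n1 fail=0; on 'a' 0 → fail=1;  out ∅∪∅=∅
  n3('aca'): parent n2 fail=0; on 'a' 0 → fail=1;  out ∅∪∅=∅
  n6('aab'): parent n5 fail=1; on 'b' 1→0 → fail=0;  out ∅∪∅=∅
  n4('acab'): parent n3 fail=1; on 'b' 1→0 → fail=0;  out {0}∪∅={0}
  n7('aabb'): parent n6 fail=0; on 'b' 0 → fail=0;  out ∅∪∅=∅
  n8('aabba'): parent n7 fail=0; on 'a' 0 → fail=1;  out {1}∪∅={1}

Text stream:
[0] read 'a'  n0⇒n1
[1] read 'c'  n1⇒n2
[2] read 'a'  n2⇒n3
[3] read 'b'  n3⇒n4  emit P0@[0:3]
[4] read 'a'  n4⇒n1 ·f
[5] read 'c'  n1⇒n2
[6] read 'a'  n2⇒n3
[7] read 'b'  n3⇒n4  emit P0@[4:7]
[8] read 'b'  n4⇒n0 ·f
[9] read 'b'  n0⇒n0
[10] read 'c'  n0⇒n0
[11] read 'c'  n0⇒n0
[12] read 'b'  n0⇒n0
[13] read 'a'  n0⇒n1
[14] read 'c'  n1⇒n2
[15] read 'a'  n2⇒n3
[16] read 'b'  n3⇒n4  emit P0@[13:16]
[17] read 'c'  n4⇒n0 ·f
[18] read 'b'  n0⇒n0
[19] read 'b'  n0⇒n0
[20] read 'a'  n0⇒n1
[21] read 'a'  n1⇒n5
[22] read 'b'  n5⇒n6
[23] read 'b'  n6⇒n7
[24] read 'a'  n7⇒n8  emit P1@[20:24]
[25] read 'c'  n8⇒n2 ·f
[26] read 'b'  n2⇒n0 ·f
[27] read 'b'  n0⇒n0
[28] read 'b'  n0⇒n0
[29] read 'a'  n0⇒n1
[30] read 'b'  n1⇒n0 ·f
[31] read 'c'  n0⇒n0
[32] read 'b'  n0⇒n0
[33] read 'a'  n0⇒n1
[34] read 'c'  n1⇒n2
[35] read 'b'  n2⇒n0 ·f
[36] read 'a'  n0⇒n1
[37] read 'c'  n1⇒n2
[38] read 'a'  n2⇒n3
[39] read 'b'  n3⇒n4  emit P0@[36:39]
[40] read 'a'  n4⇒n1 ·f
[41] read 'c'  n1⇒n2
[42] read 'a'  n2⇒n3
[43] read 'b'  n3⇒n4  emit P0@[40:43]
[44] read 'c'  n4⇒n0 ·f
[45] read 'c'  n0⇒n0
[46] read 'c'  n0⇒n0
[47] read 'c'  n0⇒n0
[48] read 'a'  n0⇒n1
[49] read 'a'  n1⇒n5
[50] read 'b'  n5⇒n6
[51] read 'b'  n6⇒n7
[52] read 'a'  n7⇒n8  emit P1@[48:52]
[53] read 'c'  n8⇒n2 ·f
[54] read 'a'  n2⇒n3
[55] read 'a'  n3⇒n5 ·f
[56] read 'a'  n5⇒n5 ·f

Matches: [[3,0],[7,0],[16,0],[24,1],[39,0],[43,0],[52,1]]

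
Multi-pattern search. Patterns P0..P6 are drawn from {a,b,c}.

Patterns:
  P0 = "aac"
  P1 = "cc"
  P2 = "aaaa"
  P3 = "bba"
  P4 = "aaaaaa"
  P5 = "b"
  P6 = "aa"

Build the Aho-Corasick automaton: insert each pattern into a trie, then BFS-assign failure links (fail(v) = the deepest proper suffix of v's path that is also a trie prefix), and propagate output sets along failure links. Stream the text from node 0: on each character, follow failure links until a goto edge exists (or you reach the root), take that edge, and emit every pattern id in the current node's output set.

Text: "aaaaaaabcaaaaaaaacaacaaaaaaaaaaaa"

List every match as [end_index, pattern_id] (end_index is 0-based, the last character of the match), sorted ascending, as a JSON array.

Build:
Trie (insert patterns):
  0='ε' goto a→1 b→8 c→4
  1='a' goto a→2
  2='aa' goto a→6 c→3  [P6 ends]
  3='aac' goto ·  [P0 ends]
  4='c' goto c→5
  5='cc' goto ·  [P1 ends]
  6='aaa' goto a→7
  7='aaaa' goto a→11  [P2 ends]
  8='b' goto b→9  [P5 ends]
  9='bb' goto a→10
  10='bba' goto ·  [P3 ends]
  11='aaaaa' goto a→12
  12='aaaaaa' goto ·  [P4 ends]

Failure links (BFS by depth):
  n1('a'): parent n0 fail=0; on 'a' 0 → fail=0;  out ∅∪∅=∅
  n4('c'): parent n0 fail=0; on 'c' 0 → fail=0;  out ∅∪∅=∅
  n8('b'): parent n0 fail=0; on 'b' 0 → fail=0;  out {5}∪∅={5}
  n2('aa'): parent n1 fail=0; on 'a' 0 → fail=1;  out {6}∪∅={6}
  n5('cc'): parent n4 fail=0; on 'c' 0 → fail=4;  out {1}∪∅={1}
  n9('bb'): parent n8 fail=0; on 'b' 0 → fail=8;  out ∅∪{5}={5}
  n3('aac'): parent n2 fail=1; on 'c' 1→0 → fail=4;  out {0}∪∅={0}
  n6('aaa'): parent n2 fail=1; on 'a' 1 → fail=2;  out ∅∪{6}={6}
  n10('bba'): parent n9 fail=8; on 'a' 8→0 → fail=1;  out {3}∪∅={3}
  n7('aaaa'): parent n6 fail=2; on 'a' 2 → fail=6;  out {2}∪{6}={2,6}
  n11('aaaaa'): parent n7 fail=6; on 'a' 6 → fail=7;  out ∅∪{2,6}={2,6}
  n12('aaaaaa'): parent n11 fail=7; on 'a' 7 → fail=11;  out {4}∪{2,6}={2,4,6}

Scan:
i=0 'a': node 0→1
i=1 'a': node 1→2  ** P6@[0:1]
i=2 'a': node 2→6  ** P6@[1:2]
i=3 'a': node 6→7  ** P2@[0:3],P6@[2:3]
i=4 'a': node 7→11  ** P2@[1:4],P6@[3:4]
i=5 'a': node 11→12  ** P2@[2:5],P4@[0:5],P6@[4:5]
i=6 'a': node 12→12 (via fail)  ** P2@[3:6],P4@[1:6],P6@[5:6]
i=7 'b': node 12→8 (via fail)  ** P5@[7:7]
i=8 'c': node 8→4 (via fail)
i=9 'a': node 4→1 (via fail)
i=10 'a': node 1→2  ** P6@[9:10]
i=11 'a': node 2→6  ** P6@[10:11]
i=12 'a': node 6→7  ** P2@[9:12],P6@[11:12]
i=13 'a': node 7→11  ** P2@[10:13],P6@[12:13]
i=14 'a': node 11→12  ** P2@[11:14],P4@[9:14],P6@[13:14]
i=15 'a': node 12→12 (via fail)  ** P2@[12:15],P4@[10:15],P6@[14:15]
i=16 'a': node 12→12 (via fail)  ** P2@[13:16],P4@[11:16],P6@[15:16]
i=17 'c': node 12→3 (via fail)  ** P0@[15:17]
i=18 'a': node 3→1 (via fail)
i=19 'a': node 1→2  ** P6@[18:19]
i=20 'c': node 2→3  ** P0@[18:20]
i=21 'a': node 3→1 (via fail)
i=22 'a': node 1→2  ** P6@[21:22]
i=23 'a': node 2→6  ** P6@[22:23]
i=24 'a': node 6→7  ** P2@[21:24],P6@[23:24]
i=25 'a': node 7→11  ** P2@[22:25],P6@[24:25]
i=26 'a': node 11→12  ** P2@[23:26],P4@[21:26],P6@[25:26]
i=27 'a': node 12→12 (via fail)  ** P2@[24:27],P4@[22:27],P6@[26:27]
i=28 'a': node 12→12 (via fail)  ** P2@[25:28],P4@[23:28],P6@[27:28]
i=29 'a': node 12→12 (via fail)  ** P2@[26:29],P4@[24:29],P6@[28:29]
i=30 'a': node 12→12 (via fail)  ** P2@[27:30],P4@[25:30],P6@[29:30]
i=31 'a': node 12→12 (via fail)  ** P2@[28:31],P4@[26:31],P6@[30:31]
i=32 'a': node 12→12 (via fail)  ** P2@[29:32],P4@[27:32],P6@[31:32]

Matches: [[1,6],[2,6],[3,2],[3,6],[4,2],[4,6],[5,2],[5,4],[5,6],[6,2],[6,4],[6,6],[7,5],[10,6],[11,6],[12,2],[12,6],[13,2],[13,6],[14,2],[14,4],[14,6],[15,2],[15,4],[15,6],[16,2],[16,4],[16,6],[17,0],[19,6],[20,0],[22,6],[23,6],[24,2],[24,6],[25,2],[25,6],[26,2],[26,4],[26,6],[27,2],[27,4],[27,6],[28,2],[28,4],[28,6],[29,2],[29,4],[29,6],[30,2],[30,4],[30,6],[31,2],[31,4],[31,6],[32,2],[32,4],[32,6]]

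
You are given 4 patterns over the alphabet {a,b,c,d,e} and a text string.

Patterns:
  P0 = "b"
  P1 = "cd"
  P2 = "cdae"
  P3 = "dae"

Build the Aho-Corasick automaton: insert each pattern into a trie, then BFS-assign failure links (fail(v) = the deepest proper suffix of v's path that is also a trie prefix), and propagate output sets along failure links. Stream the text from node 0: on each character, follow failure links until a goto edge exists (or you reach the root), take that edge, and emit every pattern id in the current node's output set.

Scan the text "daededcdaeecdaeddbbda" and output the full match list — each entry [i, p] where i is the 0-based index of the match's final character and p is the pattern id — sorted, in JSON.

Construct AC machine:
Trie nodes:
  n0 'ε': b→1 c→2 d→6
  n1 'b': ·  ←P0
  n2 'c': d→3
  n3 'cd': a→4  ←P1
  n4 'cda': e→5
  n5 'cdae': ·  ←P2
  n6 'd': a→7
  n7 'da': e→8
  n8 'dae': ·  ←P3

Failure links (BFS by depth):
  n1('b'): parent n0 fail=0; on 'b' 0 → fail=0;  out {0}∪∅={0}
  n2('c'): parent n0 fail=0; on 'c' 0 → fail=0;  out ∅∪∅=∅
  n6('d'): parent n0 fail=0; on 'd' 0 → fail=0;  out ∅∪∅=∅
  n3('cd'): parent n2 fail=0; on 'd' 0 → fail=6;  out {1}∪∅={1}
  n7('da'): parent n6 fail=0; on 'a' 0 → fail=0;  out ∅∪∅=∅
  n4('cda'): parent n3 fail=6; on 'a' 6 → fail=7;  out ∅∪∅=∅
  n8('dae'): parent n7 fail=0; on 'e' 0 → fail=0;  out {3}∪∅={3}
  n5('cdae'): parent n4 fail=7; on 'e' 7 → fail=8;  out {2}∪{3}={2,3}

Scan:
pos 0 'd': at 6
pos 1 'a': at 7
pos 2 'e': at 8  emit P3@[0:2]
pos 3 'd': at 6 ·f
pos 4 'e': at 0 ·f
pos 5 'd': at 6
pos 6 'c': at 2 ·f
pos 7 'd': at 3  emit P1@[6:7]
pos 8 'a': at 4
pos 9 'e': at 5  emit P2@[6:9],P3@[7:9]
pos 10 'e': at 0 ·f
pos 11 'c': at 2
pos 12 'd': at 3  emit P1@[11:12]
pos 13 'a': at 4
pos 14 'e': at 5  emit P2@[11:14],P3@[12:14]
pos 15 'd': at 6 ·f
pos 16 'd': at 6 ·f
pos 17 'b': at 1 ·f  emit P0@[17:17]
pos 18 'b': at 1 ·f  emit P0@[18:18]
pos 19 'd': at 6 ·f
pos 20 'a': at 7

Matches: [[2,3],[7,1],[9,2],[9,3],[12,1],[14,2],[14,3],[17,0],[18,0]]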